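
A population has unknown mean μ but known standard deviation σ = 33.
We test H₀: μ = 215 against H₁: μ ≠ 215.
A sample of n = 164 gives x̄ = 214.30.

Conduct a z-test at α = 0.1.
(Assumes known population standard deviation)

Standard error: SE = σ/√n = 33/√164 = 2.5769
z-statistic: z = (x̄ - μ₀)/SE = (214.30 - 215)/2.5769 = -0.2716
Critical value: ±1.645
p-value = 0.7859
Decision: fail to reject H₀

Answer: z = -0.2716, fail to reject H₀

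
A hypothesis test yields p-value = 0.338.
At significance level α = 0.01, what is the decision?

Compare p-value to α:
0.338 ≥ 0.01
Decision: fail to reject H₀

Answer: fail to reject H₀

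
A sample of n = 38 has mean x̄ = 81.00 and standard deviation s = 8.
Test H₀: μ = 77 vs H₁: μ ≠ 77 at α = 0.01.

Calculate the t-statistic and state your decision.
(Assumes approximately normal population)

df = n - 1 = 37
SE = s/√n = 8/√38 = 1.2978
t = (x̄ - μ₀)/SE = (81.00 - 77)/1.2978 = 3.0821
Critical value: t_{0.005,37} = ±2.715
p-value ≈ 0.0039
Decision: reject H₀

Answer: t = 3.0821, reject H₀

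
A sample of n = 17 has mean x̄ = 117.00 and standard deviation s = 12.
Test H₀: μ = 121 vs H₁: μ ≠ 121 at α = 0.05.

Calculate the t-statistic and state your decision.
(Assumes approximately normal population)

Answer: t = -1.3744, fail to reject H₀

Derivation:
df = n - 1 = 16
SE = s/√n = 12/√17 = 2.9104
t = (x̄ - μ₀)/SE = (117.00 - 121)/2.9104 = -1.3744
Critical value: t_{0.025,16} = ±2.120
p-value ≈ 0.1883
Decision: fail to reject H₀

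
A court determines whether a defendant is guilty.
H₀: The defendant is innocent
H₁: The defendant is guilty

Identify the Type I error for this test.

Answer: Convicting an innocent person

Derivation:
Type I error (α): Rejecting H₀ when H₀ is true
Type II error (β): Failing to reject H₀ when H₁ is true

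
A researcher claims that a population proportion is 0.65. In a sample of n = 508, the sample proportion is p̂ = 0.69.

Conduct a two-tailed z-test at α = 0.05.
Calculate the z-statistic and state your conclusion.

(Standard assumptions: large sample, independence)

H₀: p = 0.65, H₁: p ≠ 0.65
Standard error: SE = √(p₀(1-p₀)/n) = √(0.65×0.35/508) = 0.021162
z-statistic: z = (p̂ - p₀)/SE = (0.69 - 0.65)/0.021162 = 1.8902
Critical value: z_0.025 = ±1.960
p-value = 0.0587
Decision: fail to reject H₀ at α = 0.05

Answer: z = 1.8902, fail to reject H₀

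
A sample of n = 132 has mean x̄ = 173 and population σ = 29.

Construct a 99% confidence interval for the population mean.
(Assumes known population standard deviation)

Answer: (166.4979, 179.5021)

Derivation:
Confidence level: 99%, α = 0.01
z_0.005 = 2.576
SE = σ/√n = 29/√132 = 2.5241
Margin of error = 2.576 × 2.5241 = 6.5021
CI: x̄ ± margin = 173 ± 6.5021
CI: (166.4979, 179.5021)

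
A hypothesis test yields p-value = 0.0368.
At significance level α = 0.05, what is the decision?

Answer: reject H₀

Derivation:
Compare p-value to α:
0.0368 < 0.05
Decision: reject H₀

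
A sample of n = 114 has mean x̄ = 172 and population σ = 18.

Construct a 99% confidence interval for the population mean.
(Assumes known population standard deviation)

Answer: (167.6571, 176.3429)

Derivation:
Confidence level: 99%, α = 0.01
z_0.005 = 2.576
SE = σ/√n = 18/√114 = 1.6859
Margin of error = 2.576 × 1.6859 = 4.3429
CI: x̄ ± margin = 172 ± 4.3429
CI: (167.6571, 176.3429)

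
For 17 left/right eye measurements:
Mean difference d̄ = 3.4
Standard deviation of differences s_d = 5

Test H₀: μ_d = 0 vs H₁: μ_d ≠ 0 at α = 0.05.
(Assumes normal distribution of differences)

Answer: t = 2.8037, reject H₀

Derivation:
df = n - 1 = 16
SE = s_d/√n = 5/√17 = 1.2127
t = d̄/SE = 3.4/1.2127 = 2.8037
Critical value: t_{0.025,16} = ±2.120
p-value ≈ 0.0127
Decision: reject H₀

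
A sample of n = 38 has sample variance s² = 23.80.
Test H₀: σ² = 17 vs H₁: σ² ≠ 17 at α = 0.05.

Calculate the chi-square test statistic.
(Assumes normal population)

Answer: χ² = 51.8000, fail to reject H₀

Derivation:
df = n - 1 = 37
χ² = (n-1)s²/σ₀² = 37×23.80/17 = 51.8000
Critical values: χ²_{0.975,37} = 22.106, χ²_{0.025,37} = 55.668
Rejection region: χ² < 22.106 or χ² > 55.668
Decision: fail to reject H₀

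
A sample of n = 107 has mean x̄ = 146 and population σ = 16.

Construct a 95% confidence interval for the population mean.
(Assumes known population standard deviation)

Answer: (142.9683, 149.0317)

Derivation:
Confidence level: 95%, α = 0.05
z_0.025 = 1.960
SE = σ/√n = 16/√107 = 1.5468
Margin of error = 1.960 × 1.5468 = 3.0317
CI: x̄ ± margin = 146 ± 3.0317
CI: (142.9683, 149.0317)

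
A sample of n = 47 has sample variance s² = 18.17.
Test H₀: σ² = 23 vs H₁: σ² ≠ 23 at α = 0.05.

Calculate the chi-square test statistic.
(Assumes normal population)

Answer: χ² = 36.3400, fail to reject H₀

Derivation:
df = n - 1 = 46
χ² = (n-1)s²/σ₀² = 46×18.17/23 = 36.3400
Critical values: χ²_{0.975,46} = 29.160, χ²_{0.025,46} = 66.617
Rejection region: χ² < 29.160 or χ² > 66.617
Decision: fail to reject H₀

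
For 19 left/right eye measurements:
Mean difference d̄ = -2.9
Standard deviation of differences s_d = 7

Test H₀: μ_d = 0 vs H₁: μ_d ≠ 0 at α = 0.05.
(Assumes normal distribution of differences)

df = n - 1 = 18
SE = s_d/√n = 7/√19 = 1.6059
t = d̄/SE = -2.9/1.6059 = -1.8058
Critical value: t_{0.025,18} = ±2.101
p-value ≈ 0.0877
Decision: fail to reject H₀

Answer: t = -1.8058, fail to reject H₀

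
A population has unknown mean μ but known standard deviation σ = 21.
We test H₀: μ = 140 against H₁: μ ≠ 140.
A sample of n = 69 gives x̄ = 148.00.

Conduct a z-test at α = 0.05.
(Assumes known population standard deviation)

Answer: z = 3.1644, reject H₀

Derivation:
Standard error: SE = σ/√n = 21/√69 = 2.5281
z-statistic: z = (x̄ - μ₀)/SE = (148.00 - 140)/2.5281 = 3.1644
Critical value: ±1.960
p-value = 0.0016
Decision: reject H₀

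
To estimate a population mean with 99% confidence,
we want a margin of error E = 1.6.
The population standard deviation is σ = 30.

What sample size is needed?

Answer: n = 2333

Derivation:
z_0.005 = 2.576
n = (z×σ/E)² = (2.576×30/1.6)²
n = 2332.8900
Round up: n = 2333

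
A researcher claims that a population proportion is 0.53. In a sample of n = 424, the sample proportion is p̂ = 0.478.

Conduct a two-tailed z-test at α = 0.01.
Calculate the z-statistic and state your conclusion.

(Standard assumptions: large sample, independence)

Answer: z = -2.1454, fail to reject H₀

Derivation:
H₀: p = 0.53, H₁: p ≠ 0.53
Standard error: SE = √(p₀(1-p₀)/n) = √(0.53×0.47/424) = 0.024238
z-statistic: z = (p̂ - p₀)/SE = (0.478 - 0.53)/0.024238 = -2.1454
Critical value: z_0.005 = ±2.576
p-value = 0.0319
Decision: fail to reject H₀ at α = 0.01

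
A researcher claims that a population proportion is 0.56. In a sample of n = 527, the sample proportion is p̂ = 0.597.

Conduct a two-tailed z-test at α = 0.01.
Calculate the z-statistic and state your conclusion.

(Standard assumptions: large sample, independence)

Answer: z = 1.7111, fail to reject H₀

Derivation:
H₀: p = 0.56, H₁: p ≠ 0.56
Standard error: SE = √(p₀(1-p₀)/n) = √(0.56×0.44/527) = 0.021623
z-statistic: z = (p̂ - p₀)/SE = (0.597 - 0.56)/0.021623 = 1.7111
Critical value: z_0.005 = ±2.576
p-value = 0.0871
Decision: fail to reject H₀ at α = 0.01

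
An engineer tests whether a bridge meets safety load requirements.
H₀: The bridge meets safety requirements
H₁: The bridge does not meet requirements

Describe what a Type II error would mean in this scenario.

Type I error (α): Rejecting H₀ when H₀ is true
Type II error (β): Failing to reject H₀ when H₁ is true

Answer: Declaring an unsafe bridge to be safe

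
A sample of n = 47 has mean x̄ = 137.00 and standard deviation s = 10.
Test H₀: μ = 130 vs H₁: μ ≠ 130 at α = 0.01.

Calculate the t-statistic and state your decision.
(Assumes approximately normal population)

Answer: t = 4.7991, reject H₀

Derivation:
df = n - 1 = 46
SE = s/√n = 10/√47 = 1.4586
t = (x̄ - μ₀)/SE = (137.00 - 130)/1.4586 = 4.7991
Critical value: t_{0.005,46} = ±2.687
p-value < 0.0001
Decision: reject H₀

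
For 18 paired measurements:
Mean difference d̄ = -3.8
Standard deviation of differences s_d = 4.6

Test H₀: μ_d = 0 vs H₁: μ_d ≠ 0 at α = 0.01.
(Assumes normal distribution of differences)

df = n - 1 = 17
SE = s_d/√n = 4.6/√18 = 1.0842
t = d̄/SE = -3.8/1.0842 = -3.5049
Critical value: t_{0.005,17} = ±2.898
p-value ≈ 0.0027
Decision: reject H₀

Answer: t = -3.5049, reject H₀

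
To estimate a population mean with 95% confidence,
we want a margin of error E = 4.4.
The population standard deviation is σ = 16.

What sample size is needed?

Answer: n = 51

Derivation:
z_0.025 = 1.960
n = (z×σ/E)² = (1.960×16/4.4)²
n = 50.7980
Round up: n = 51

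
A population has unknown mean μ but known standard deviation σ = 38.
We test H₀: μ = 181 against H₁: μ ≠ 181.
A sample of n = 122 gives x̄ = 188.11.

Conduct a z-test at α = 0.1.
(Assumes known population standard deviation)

Answer: z = 2.0666, reject H₀

Derivation:
Standard error: SE = σ/√n = 38/√122 = 3.4404
z-statistic: z = (x̄ - μ₀)/SE = (188.11 - 181)/3.4404 = 2.0666
Critical value: ±1.645
p-value = 0.0388
Decision: reject H₀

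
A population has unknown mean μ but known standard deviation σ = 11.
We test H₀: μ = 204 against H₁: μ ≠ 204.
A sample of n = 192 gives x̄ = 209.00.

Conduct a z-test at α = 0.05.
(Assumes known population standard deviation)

Answer: z = 6.2980, reject H₀

Derivation:
Standard error: SE = σ/√n = 11/√192 = 0.7939
z-statistic: z = (x̄ - μ₀)/SE = (209.00 - 204)/0.7939 = 6.2980
Critical value: ±1.960
p-value < 0.0001
Decision: reject H₀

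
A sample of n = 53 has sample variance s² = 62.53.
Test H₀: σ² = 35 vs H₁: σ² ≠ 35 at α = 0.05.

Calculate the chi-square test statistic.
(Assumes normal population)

Answer: χ² = 92.9017, reject H₀

Derivation:
df = n - 1 = 52
χ² = (n-1)s²/σ₀² = 52×62.53/35 = 92.9017
Critical values: χ²_{0.975,52} = 33.968, χ²_{0.025,52} = 73.810
Rejection region: χ² < 33.968 or χ² > 73.810
Decision: reject H₀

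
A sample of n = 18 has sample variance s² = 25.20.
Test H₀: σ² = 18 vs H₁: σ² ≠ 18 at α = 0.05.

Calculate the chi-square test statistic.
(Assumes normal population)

df = n - 1 = 17
χ² = (n-1)s²/σ₀² = 17×25.20/18 = 23.8000
Critical values: χ²_{0.975,17} = 7.564, χ²_{0.025,17} = 30.191
Rejection region: χ² < 7.564 or χ² > 30.191
Decision: fail to reject H₀

Answer: χ² = 23.8000, fail to reject H₀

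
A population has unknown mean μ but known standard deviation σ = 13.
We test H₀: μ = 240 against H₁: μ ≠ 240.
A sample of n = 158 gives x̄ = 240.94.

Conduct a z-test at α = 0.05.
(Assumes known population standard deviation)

Standard error: SE = σ/√n = 13/√158 = 1.0342
z-statistic: z = (x̄ - μ₀)/SE = (240.94 - 240)/1.0342 = 0.9089
Critical value: ±1.960
p-value = 0.3634
Decision: fail to reject H₀

Answer: z = 0.9089, fail to reject H₀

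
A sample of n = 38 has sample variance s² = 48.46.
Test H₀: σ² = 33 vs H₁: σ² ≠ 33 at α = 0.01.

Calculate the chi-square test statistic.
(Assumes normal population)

Answer: χ² = 54.3339, fail to reject H₀

Derivation:
df = n - 1 = 37
χ² = (n-1)s²/σ₀² = 37×48.46/33 = 54.3339
Critical values: χ²_{0.995,37} = 18.586, χ²_{0.005,37} = 62.883
Rejection region: χ² < 18.586 or χ² > 62.883
Decision: fail to reject H₀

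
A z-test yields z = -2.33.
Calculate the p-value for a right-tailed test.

Answer: p-value ≈ 0.9901

Derivation:
For z = -2.33:
p = P(Z > -2.33) = 1 - Φ(-2.33) = 0.9901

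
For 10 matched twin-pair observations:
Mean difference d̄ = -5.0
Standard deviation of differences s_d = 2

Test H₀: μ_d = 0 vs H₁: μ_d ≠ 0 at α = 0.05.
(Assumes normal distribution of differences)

df = n - 1 = 9
SE = s_d/√n = 2/√10 = 0.6325
t = d̄/SE = -5.0/0.6325 = -7.9051
Critical value: t_{0.025,9} = ±2.262
p-value < 0.0001
Decision: reject H₀

Answer: t = -7.9051, reject H₀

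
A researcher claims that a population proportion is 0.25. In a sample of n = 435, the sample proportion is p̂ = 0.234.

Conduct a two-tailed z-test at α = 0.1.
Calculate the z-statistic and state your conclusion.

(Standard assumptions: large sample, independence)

H₀: p = 0.25, H₁: p ≠ 0.25
Standard error: SE = √(p₀(1-p₀)/n) = √(0.25×0.75/435) = 0.020761
z-statistic: z = (p̂ - p₀)/SE = (0.234 - 0.25)/0.020761 = -0.7707
Critical value: z_0.05 = ±1.645
p-value = 0.4409
Decision: fail to reject H₀ at α = 0.1

Answer: z = -0.7707, fail to reject H₀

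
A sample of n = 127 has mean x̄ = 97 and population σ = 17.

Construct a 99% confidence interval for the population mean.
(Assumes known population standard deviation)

Answer: (93.1141, 100.8859)

Derivation:
Confidence level: 99%, α = 0.01
z_0.005 = 2.576
SE = σ/√n = 17/√127 = 1.5085
Margin of error = 2.576 × 1.5085 = 3.8859
CI: x̄ ± margin = 97 ± 3.8859
CI: (93.1141, 100.8859)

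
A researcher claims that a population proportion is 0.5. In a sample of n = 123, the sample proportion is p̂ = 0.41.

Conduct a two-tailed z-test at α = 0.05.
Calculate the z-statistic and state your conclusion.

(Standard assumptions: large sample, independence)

H₀: p = 0.5, H₁: p ≠ 0.5
Standard error: SE = √(p₀(1-p₀)/n) = √(0.5×0.5/123) = 0.045083
z-statistic: z = (p̂ - p₀)/SE = (0.41 - 0.5)/0.045083 = -1.9963
Critical value: z_0.025 = ±1.960
p-value = 0.0459
Decision: reject H₀ at α = 0.05

Answer: z = -1.9963, reject H₀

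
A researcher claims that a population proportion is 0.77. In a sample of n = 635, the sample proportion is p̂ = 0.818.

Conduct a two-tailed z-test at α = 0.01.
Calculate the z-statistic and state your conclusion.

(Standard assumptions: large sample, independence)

Answer: z = 2.8743, reject H₀

Derivation:
H₀: p = 0.77, H₁: p ≠ 0.77
Standard error: SE = √(p₀(1-p₀)/n) = √(0.77×0.23/635) = 0.016700
z-statistic: z = (p̂ - p₀)/SE = (0.818 - 0.77)/0.016700 = 2.8743
Critical value: z_0.005 = ±2.576
p-value = 0.0040
Decision: reject H₀ at α = 0.01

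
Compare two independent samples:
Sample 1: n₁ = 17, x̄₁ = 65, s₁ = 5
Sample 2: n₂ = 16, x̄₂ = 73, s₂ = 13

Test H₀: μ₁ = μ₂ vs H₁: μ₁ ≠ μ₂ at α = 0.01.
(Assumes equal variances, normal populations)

Pooled variance: s²_p = [16×5² + 15×13²]/(31) = 94.6774
s_p = 9.7302
SE = s_p×√(1/n₁ + 1/n₂) = 9.7302×√(1/17 + 1/16) = 3.3892
t = (x̄₁ - x̄₂)/SE = (65 - 73)/3.3892 = -2.3604
df = 31, t-critical = ±2.744
Decision: fail to reject H₀

Answer: t = -2.3604, fail to reject H₀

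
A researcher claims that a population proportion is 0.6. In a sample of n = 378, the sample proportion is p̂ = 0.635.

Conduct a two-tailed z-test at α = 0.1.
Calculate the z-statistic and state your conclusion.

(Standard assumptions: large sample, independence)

H₀: p = 0.6, H₁: p ≠ 0.6
Standard error: SE = √(p₀(1-p₀)/n) = √(0.6×0.4/378) = 0.025198
z-statistic: z = (p̂ - p₀)/SE = (0.635 - 0.6)/0.025198 = 1.3890
Critical value: z_0.05 = ±1.645
p-value = 0.1648
Decision: fail to reject H₀ at α = 0.1

Answer: z = 1.3890, fail to reject H₀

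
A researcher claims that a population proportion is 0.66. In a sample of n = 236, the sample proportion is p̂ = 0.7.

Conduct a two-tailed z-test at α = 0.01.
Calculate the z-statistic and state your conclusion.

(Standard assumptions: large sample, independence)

Answer: z = 1.2972, fail to reject H₀

Derivation:
H₀: p = 0.66, H₁: p ≠ 0.66
Standard error: SE = √(p₀(1-p₀)/n) = √(0.66×0.34/236) = 0.030836
z-statistic: z = (p̂ - p₀)/SE = (0.7 - 0.66)/0.030836 = 1.2972
Critical value: z_0.005 = ±2.576
p-value = 0.1946
Decision: fail to reject H₀ at α = 0.01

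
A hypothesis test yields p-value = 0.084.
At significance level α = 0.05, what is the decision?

Compare p-value to α:
0.084 ≥ 0.05
Decision: fail to reject H₀

Answer: fail to reject H₀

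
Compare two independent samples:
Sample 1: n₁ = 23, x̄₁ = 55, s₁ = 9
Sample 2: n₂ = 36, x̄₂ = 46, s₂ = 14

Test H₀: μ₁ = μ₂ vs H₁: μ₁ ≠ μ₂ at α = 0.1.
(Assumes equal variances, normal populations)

Pooled variance: s²_p = [22×9² + 35×14²]/(57) = 151.6140
s_p = 12.3132
SE = s_p×√(1/n₁ + 1/n₂) = 12.3132×√(1/23 + 1/36) = 3.2869
t = (x̄₁ - x̄₂)/SE = (55 - 46)/3.2869 = 2.7381
df = 57, t-critical = ±1.672
Decision: reject H₀

Answer: t = 2.7381, reject H₀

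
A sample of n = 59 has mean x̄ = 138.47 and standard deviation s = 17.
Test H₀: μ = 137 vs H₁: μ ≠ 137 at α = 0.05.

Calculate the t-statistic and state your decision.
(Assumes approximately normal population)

Answer: t = 0.6642, fail to reject H₀

Derivation:
df = n - 1 = 58
SE = s/√n = 17/√59 = 2.2132
t = (x̄ - μ₀)/SE = (138.47 - 137)/2.2132 = 0.6642
Critical value: t_{0.025,58} = ±2.002
p-value ≈ 0.5092
Decision: fail to reject H₀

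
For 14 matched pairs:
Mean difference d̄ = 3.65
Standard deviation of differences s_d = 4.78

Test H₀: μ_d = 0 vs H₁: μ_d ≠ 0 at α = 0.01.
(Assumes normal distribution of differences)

Answer: t = 2.8571, fail to reject H₀

Derivation:
df = n - 1 = 13
SE = s_d/√n = 4.78/√14 = 1.2775
t = d̄/SE = 3.65/1.2775 = 2.8571
Critical value: t_{0.005,13} = ±3.012
p-value ≈ 0.0135
Decision: fail to reject H₀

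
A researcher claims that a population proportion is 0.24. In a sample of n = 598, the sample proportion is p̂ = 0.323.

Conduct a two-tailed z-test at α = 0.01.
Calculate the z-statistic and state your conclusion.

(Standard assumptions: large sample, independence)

Answer: z = 4.7524, reject H₀

Derivation:
H₀: p = 0.24, H₁: p ≠ 0.24
Standard error: SE = √(p₀(1-p₀)/n) = √(0.24×0.76/598) = 0.017465
z-statistic: z = (p̂ - p₀)/SE = (0.323 - 0.24)/0.017465 = 4.7524
Critical value: z_0.005 = ±2.576
p-value < 0.0001
Decision: reject H₀ at α = 0.01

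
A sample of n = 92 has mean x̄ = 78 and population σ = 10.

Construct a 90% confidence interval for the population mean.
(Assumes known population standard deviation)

Confidence level: 90%, α = 0.1
z_0.05 = 1.645
SE = σ/√n = 10/√92 = 1.0426
Margin of error = 1.645 × 1.0426 = 1.7151
CI: x̄ ± margin = 78 ± 1.7151
CI: (76.2849, 79.7151)

Answer: (76.2849, 79.7151)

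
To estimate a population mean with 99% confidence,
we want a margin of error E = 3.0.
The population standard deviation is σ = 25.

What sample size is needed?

Answer: n = 461

Derivation:
z_0.005 = 2.576
n = (z×σ/E)² = (2.576×25/3.0)²
n = 460.8178
Round up: n = 461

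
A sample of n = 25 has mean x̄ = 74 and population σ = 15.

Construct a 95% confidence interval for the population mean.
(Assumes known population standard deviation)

Answer: (68.1200, 79.8800)

Derivation:
Confidence level: 95%, α = 0.05
z_0.025 = 1.960
SE = σ/√n = 15/√25 = 3.0000
Margin of error = 1.960 × 3.0000 = 5.8800
CI: x̄ ± margin = 74 ± 5.8800
CI: (68.1200, 79.8800)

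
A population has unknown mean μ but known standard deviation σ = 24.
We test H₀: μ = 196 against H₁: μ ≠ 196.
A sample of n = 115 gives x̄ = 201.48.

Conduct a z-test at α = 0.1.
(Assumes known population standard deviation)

Answer: z = 2.4486, reject H₀

Derivation:
Standard error: SE = σ/√n = 24/√115 = 2.2380
z-statistic: z = (x̄ - μ₀)/SE = (201.48 - 196)/2.2380 = 2.4486
Critical value: ±1.645
p-value = 0.0143
Decision: reject H₀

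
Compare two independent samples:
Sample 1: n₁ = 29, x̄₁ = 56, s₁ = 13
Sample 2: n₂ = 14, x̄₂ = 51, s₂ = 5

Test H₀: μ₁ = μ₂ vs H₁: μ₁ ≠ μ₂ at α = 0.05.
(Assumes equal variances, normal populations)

Pooled variance: s²_p = [28×13² + 13×5²]/(41) = 123.3415
s_p = 11.1059
SE = s_p×√(1/n₁ + 1/n₂) = 11.1059×√(1/29 + 1/14) = 3.6143
t = (x̄₁ - x̄₂)/SE = (56 - 51)/3.6143 = 1.3834
df = 41, t-critical = ±2.020
Decision: fail to reject H₀

Answer: t = 1.3834, fail to reject H₀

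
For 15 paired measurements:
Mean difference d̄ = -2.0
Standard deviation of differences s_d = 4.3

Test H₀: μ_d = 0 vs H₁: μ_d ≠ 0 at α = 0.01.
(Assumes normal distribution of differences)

df = n - 1 = 14
SE = s_d/√n = 4.3/√15 = 1.1103
t = d̄/SE = -2.0/1.1103 = -1.8013
Critical value: t_{0.005,14} = ±2.977
p-value ≈ 0.0932
Decision: fail to reject H₀

Answer: t = -1.8013, fail to reject H₀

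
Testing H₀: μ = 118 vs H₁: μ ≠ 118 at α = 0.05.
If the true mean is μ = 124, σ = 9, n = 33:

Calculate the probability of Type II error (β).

Answer: β ≈ 0.0308

Derivation:
SE = σ/√n = 9/√33 = 1.5667
Critical values: μ₀ ± z_0.025×SE = 118 ± 1.960×1.5667
Acceptance region: (114.9293, 121.0707)
Under H₁ (μ = 124): z_high = (121.0707 - 124)/1.5667 = -1.8697, z_low = (114.9293 - 124)/1.5667 = -5.7897
β = P(not reject | H₁) = Φ(-1.8697) - Φ(-5.7897) ≈ 0.0308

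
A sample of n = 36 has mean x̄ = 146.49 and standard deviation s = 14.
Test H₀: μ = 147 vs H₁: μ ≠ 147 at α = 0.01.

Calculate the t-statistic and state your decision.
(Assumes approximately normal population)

Answer: t = -0.2186, fail to reject H₀

Derivation:
df = n - 1 = 35
SE = s/√n = 14/√36 = 2.3333
t = (x̄ - μ₀)/SE = (146.49 - 147)/2.3333 = -0.2186
Critical value: t_{0.005,35} = ±2.724
p-value ≈ 0.8282
Decision: fail to reject H₀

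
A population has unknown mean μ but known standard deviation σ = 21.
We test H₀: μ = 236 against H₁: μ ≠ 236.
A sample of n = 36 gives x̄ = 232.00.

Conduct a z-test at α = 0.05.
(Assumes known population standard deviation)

Answer: z = -1.1429, fail to reject H₀

Derivation:
Standard error: SE = σ/√n = 21/√36 = 3.5000
z-statistic: z = (x̄ - μ₀)/SE = (232.00 - 236)/3.5000 = -1.1429
Critical value: ±1.960
p-value = 0.2531
Decision: fail to reject H₀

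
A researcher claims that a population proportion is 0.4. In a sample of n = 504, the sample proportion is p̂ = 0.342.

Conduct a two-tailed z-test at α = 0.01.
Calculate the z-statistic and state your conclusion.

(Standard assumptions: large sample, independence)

H₀: p = 0.4, H₁: p ≠ 0.4
Standard error: SE = √(p₀(1-p₀)/n) = √(0.4×0.6/504) = 0.021822
z-statistic: z = (p̂ - p₀)/SE = (0.342 - 0.4)/0.021822 = -2.6579
Critical value: z_0.005 = ±2.576
p-value = 0.0079
Decision: reject H₀ at α = 0.01

Answer: z = -2.6579, reject H₀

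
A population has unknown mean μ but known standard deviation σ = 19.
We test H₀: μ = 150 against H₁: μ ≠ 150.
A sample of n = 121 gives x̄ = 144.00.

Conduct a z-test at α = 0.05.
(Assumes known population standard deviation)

Standard error: SE = σ/√n = 19/√121 = 1.7273
z-statistic: z = (x̄ - μ₀)/SE = (144.00 - 150)/1.7273 = -3.4736
Critical value: ±1.960
p-value = 0.0005
Decision: reject H₀

Answer: z = -3.4736, reject H₀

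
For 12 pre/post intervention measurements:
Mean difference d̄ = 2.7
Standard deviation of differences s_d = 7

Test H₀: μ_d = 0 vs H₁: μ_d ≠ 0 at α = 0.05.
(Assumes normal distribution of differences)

df = n - 1 = 11
SE = s_d/√n = 7/√12 = 2.0207
t = d̄/SE = 2.7/2.0207 = 1.3362
Critical value: t_{0.025,11} = ±2.201
p-value ≈ 0.2085
Decision: fail to reject H₀

Answer: t = 1.3362, fail to reject H₀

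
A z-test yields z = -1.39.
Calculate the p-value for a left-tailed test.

For z = -1.39:
p = P(Z < -1.39) = Φ(-1.39) = 0.0823

Answer: p-value ≈ 0.0823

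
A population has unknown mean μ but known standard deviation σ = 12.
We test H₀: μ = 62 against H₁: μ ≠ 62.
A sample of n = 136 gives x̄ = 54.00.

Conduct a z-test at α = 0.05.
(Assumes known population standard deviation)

Answer: z = -7.7745, reject H₀

Derivation:
Standard error: SE = σ/√n = 12/√136 = 1.0290
z-statistic: z = (x̄ - μ₀)/SE = (54.00 - 62)/1.0290 = -7.7745
Critical value: ±1.960
p-value < 0.0001
Decision: reject H₀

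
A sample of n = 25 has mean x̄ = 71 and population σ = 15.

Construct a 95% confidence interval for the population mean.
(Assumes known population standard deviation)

Confidence level: 95%, α = 0.05
z_0.025 = 1.960
SE = σ/√n = 15/√25 = 3.0000
Margin of error = 1.960 × 3.0000 = 5.8800
CI: x̄ ± margin = 71 ± 5.8800
CI: (65.1200, 76.8800)

Answer: (65.1200, 76.8800)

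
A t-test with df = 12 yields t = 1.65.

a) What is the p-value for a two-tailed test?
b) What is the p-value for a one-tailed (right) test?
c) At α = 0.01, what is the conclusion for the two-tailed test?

Using t-distribution with df = 12:
a) Two-tailed: p = 2×P(T > 1.65) = 0.1249
b) One-tailed: p = P(T > 1.65) = 0.0624
c) 0.1249 ≥ 0.01, fail to reject H₀

Answer: a) 0.1249, b) 0.0624, c) fail to reject H₀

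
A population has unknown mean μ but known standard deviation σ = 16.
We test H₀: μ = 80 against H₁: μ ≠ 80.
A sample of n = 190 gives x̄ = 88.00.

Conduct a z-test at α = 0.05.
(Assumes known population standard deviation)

Answer: z = 6.8918, reject H₀

Derivation:
Standard error: SE = σ/√n = 16/√190 = 1.1608
z-statistic: z = (x̄ - μ₀)/SE = (88.00 - 80)/1.1608 = 6.8918
Critical value: ±1.960
p-value < 0.0001
Decision: reject H₀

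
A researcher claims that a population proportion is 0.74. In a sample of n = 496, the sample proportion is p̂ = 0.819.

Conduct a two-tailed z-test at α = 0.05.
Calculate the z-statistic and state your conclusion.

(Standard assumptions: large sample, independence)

H₀: p = 0.74, H₁: p ≠ 0.74
Standard error: SE = √(p₀(1-p₀)/n) = √(0.74×0.26/496) = 0.019695
z-statistic: z = (p̂ - p₀)/SE = (0.819 - 0.74)/0.019695 = 4.0112
Critical value: z_0.025 = ±1.960
p-value = 0.0001
Decision: reject H₀ at α = 0.05

Answer: z = 4.0112, reject H₀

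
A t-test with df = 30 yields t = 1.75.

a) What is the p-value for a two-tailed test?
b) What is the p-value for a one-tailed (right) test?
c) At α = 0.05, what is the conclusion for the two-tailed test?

Using t-distribution with df = 30:
a) Two-tailed: p = 2×P(T > 1.75) = 0.0903
b) One-tailed: p = P(T > 1.75) = 0.0452
c) 0.0903 ≥ 0.05, fail to reject H₀

Answer: a) 0.0903, b) 0.0452, c) fail to reject H₀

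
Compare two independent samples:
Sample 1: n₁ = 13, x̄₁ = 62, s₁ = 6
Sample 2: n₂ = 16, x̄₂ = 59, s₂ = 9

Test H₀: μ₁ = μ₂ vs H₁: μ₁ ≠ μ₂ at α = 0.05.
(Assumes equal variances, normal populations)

Pooled variance: s²_p = [12×6² + 15×9²]/(27) = 61.0000
s_p = 7.8102
SE = s_p×√(1/n₁ + 1/n₂) = 7.8102×√(1/13 + 1/16) = 2.9163
t = (x̄₁ - x̄₂)/SE = (62 - 59)/2.9163 = 1.0287
df = 27, t-critical = ±2.052
Decision: fail to reject H₀

Answer: t = 1.0287, fail to reject H₀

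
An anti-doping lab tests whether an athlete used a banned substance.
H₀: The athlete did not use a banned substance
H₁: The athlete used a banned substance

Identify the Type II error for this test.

A Type I error (probability α) occurs when we reject a true H₀.
A Type II error (probability β) occurs when we fail to reject a false H₀.

Answer: Failing to detect doping in an athlete who used a banned substance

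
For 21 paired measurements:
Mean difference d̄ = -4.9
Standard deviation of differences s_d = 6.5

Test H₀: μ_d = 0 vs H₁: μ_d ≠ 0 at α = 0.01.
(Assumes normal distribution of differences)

df = n - 1 = 20
SE = s_d/√n = 6.5/√21 = 1.4184
t = d̄/SE = -4.9/1.4184 = -3.4546
Critical value: t_{0.005,20} = ±2.845
p-value ≈ 0.0025
Decision: reject H₀

Answer: t = -3.4546, reject H₀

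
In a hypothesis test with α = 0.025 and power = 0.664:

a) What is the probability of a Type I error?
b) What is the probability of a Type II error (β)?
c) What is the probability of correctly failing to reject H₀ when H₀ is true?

a) Type I error probability = α = 0.025
b) Power = P(reject H₀ | H₁ true) = 1 - β = 0.664, so Type II error probability = β = 1 - Power = 0.336
c) P(fail to reject H₀ | H₀ true) = 1 - α = 0.975

Answer: a) 0.025, b) 0.336, c) 0.975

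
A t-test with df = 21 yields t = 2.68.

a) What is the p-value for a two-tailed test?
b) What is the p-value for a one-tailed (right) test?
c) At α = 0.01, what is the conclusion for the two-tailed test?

Answer: a) 0.0140, b) 0.0070, c) fail to reject H₀

Derivation:
Using t-distribution with df = 21:
a) Two-tailed: p = 2×P(T > 2.68) = 0.0140
b) One-tailed: p = P(T > 2.68) = 0.0070
c) 0.0140 ≥ 0.01, fail to reject H₀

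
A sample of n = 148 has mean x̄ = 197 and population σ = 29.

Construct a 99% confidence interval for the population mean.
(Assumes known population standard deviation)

Answer: (190.8593, 203.1407)

Derivation:
Confidence level: 99%, α = 0.01
z_0.005 = 2.576
SE = σ/√n = 29/√148 = 2.3838
Margin of error = 2.576 × 2.3838 = 6.1407
CI: x̄ ± margin = 197 ± 6.1407
CI: (190.8593, 203.1407)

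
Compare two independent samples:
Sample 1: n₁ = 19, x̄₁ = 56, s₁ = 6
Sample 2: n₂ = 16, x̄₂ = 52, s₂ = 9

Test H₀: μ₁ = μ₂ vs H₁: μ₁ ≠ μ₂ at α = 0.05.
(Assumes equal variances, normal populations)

Pooled variance: s²_p = [18×6² + 15×9²]/(33) = 56.4545
s_p = 7.5136
SE = s_p×√(1/n₁ + 1/n₂) = 7.5136×√(1/19 + 1/16) = 2.5494
t = (x̄₁ - x̄₂)/SE = (56 - 52)/2.5494 = 1.5690
df = 33, t-critical = ±2.035
Decision: fail to reject H₀

Answer: t = 1.5690, fail to reject H₀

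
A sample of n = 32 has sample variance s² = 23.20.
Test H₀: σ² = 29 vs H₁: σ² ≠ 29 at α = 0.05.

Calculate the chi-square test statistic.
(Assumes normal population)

df = n - 1 = 31
χ² = (n-1)s²/σ₀² = 31×23.20/29 = 24.8000
Critical values: χ²_{0.975,31} = 17.539, χ²_{0.025,31} = 48.232
Rejection region: χ² < 17.539 or χ² > 48.232
Decision: fail to reject H₀

Answer: χ² = 24.8000, fail to reject H₀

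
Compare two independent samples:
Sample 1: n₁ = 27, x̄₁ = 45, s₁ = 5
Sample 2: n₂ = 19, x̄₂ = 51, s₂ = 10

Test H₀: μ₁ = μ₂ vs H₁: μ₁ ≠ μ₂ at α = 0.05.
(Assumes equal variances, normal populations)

Pooled variance: s²_p = [26×5² + 18×10²]/(44) = 55.6818
s_p = 7.4620
SE = s_p×√(1/n₁ + 1/n₂) = 7.4620×√(1/27 + 1/19) = 2.2345
t = (x̄₁ - x̄₂)/SE = (45 - 51)/2.2345 = -2.6852
df = 44, t-critical = ±2.015
Decision: reject H₀

Answer: t = -2.6852, reject H₀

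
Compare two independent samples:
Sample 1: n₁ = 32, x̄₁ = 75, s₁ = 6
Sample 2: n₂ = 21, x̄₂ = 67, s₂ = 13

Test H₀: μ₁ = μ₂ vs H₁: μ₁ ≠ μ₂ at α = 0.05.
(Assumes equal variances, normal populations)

Pooled variance: s²_p = [31×6² + 20×13²]/(51) = 88.1569
s_p = 9.3892
SE = s_p×√(1/n₁ + 1/n₂) = 9.3892×√(1/32 + 1/21) = 2.6368
t = (x̄₁ - x̄₂)/SE = (75 - 67)/2.6368 = 3.0340
df = 51, t-critical = ±2.008
Decision: reject H₀

Answer: t = 3.0340, reject H₀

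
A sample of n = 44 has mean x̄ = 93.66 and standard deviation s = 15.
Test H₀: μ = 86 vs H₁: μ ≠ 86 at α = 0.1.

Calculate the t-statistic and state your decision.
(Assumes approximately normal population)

Answer: t = 3.3874, reject H₀

Derivation:
df = n - 1 = 43
SE = s/√n = 15/√44 = 2.2613
t = (x̄ - μ₀)/SE = (93.66 - 86)/2.2613 = 3.3874
Critical value: t_{0.05,43} = ±1.681
p-value ≈ 0.0015
Decision: reject H₀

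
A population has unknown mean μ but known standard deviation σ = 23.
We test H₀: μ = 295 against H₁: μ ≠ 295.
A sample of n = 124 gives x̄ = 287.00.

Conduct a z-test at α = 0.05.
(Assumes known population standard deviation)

Standard error: SE = σ/√n = 23/√124 = 2.0655
z-statistic: z = (x̄ - μ₀)/SE = (287.00 - 295)/2.0655 = -3.8732
Critical value: ±1.960
p-value = 0.0001
Decision: reject H₀

Answer: z = -3.8732, reject H₀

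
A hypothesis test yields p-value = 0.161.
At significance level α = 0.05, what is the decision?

Compare p-value to α:
0.161 ≥ 0.05
Decision: fail to reject H₀

Answer: fail to reject H₀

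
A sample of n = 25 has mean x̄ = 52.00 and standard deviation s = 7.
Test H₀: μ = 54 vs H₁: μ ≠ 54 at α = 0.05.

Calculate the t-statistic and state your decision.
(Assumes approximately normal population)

Answer: t = -1.4286, fail to reject H₀

Derivation:
df = n - 1 = 24
SE = s/√n = 7/√25 = 1.4000
t = (x̄ - μ₀)/SE = (52.00 - 54)/1.4000 = -1.4286
Critical value: t_{0.025,24} = ±2.064
p-value ≈ 0.1660
Decision: fail to reject H₀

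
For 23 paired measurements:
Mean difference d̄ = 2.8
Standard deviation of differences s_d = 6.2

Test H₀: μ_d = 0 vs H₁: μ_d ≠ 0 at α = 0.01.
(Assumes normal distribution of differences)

df = n - 1 = 22
SE = s_d/√n = 6.2/√23 = 1.2928
t = d̄/SE = 2.8/1.2928 = 2.1658
Critical value: t_{0.005,22} = ±2.819
p-value ≈ 0.0414
Decision: fail to reject H₀

Answer: t = 2.1658, fail to reject H₀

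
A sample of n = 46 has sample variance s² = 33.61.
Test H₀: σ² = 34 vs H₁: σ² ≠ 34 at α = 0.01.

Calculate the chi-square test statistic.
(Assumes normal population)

df = n - 1 = 45
χ² = (n-1)s²/σ₀² = 45×33.61/34 = 44.4838
Critical values: χ²_{0.995,45} = 24.311, χ²_{0.005,45} = 73.166
Rejection region: χ² < 24.311 or χ² > 73.166
Decision: fail to reject H₀

Answer: χ² = 44.4838, fail to reject H₀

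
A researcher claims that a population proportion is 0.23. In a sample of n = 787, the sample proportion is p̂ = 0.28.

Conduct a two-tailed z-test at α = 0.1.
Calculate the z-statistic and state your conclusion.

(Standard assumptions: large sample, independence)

Answer: z = 3.3331, reject H₀

Derivation:
H₀: p = 0.23, H₁: p ≠ 0.23
Standard error: SE = √(p₀(1-p₀)/n) = √(0.23×0.77/787) = 0.015001
z-statistic: z = (p̂ - p₀)/SE = (0.28 - 0.23)/0.015001 = 3.3331
Critical value: z_0.05 = ±1.645
p-value = 0.0009
Decision: reject H₀ at α = 0.1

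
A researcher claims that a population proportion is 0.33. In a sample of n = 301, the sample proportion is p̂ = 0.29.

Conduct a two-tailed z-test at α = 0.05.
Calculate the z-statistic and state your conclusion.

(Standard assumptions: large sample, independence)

Answer: z = -1.4759, fail to reject H₀

Derivation:
H₀: p = 0.33, H₁: p ≠ 0.33
Standard error: SE = √(p₀(1-p₀)/n) = √(0.33×0.67/301) = 0.027103
z-statistic: z = (p̂ - p₀)/SE = (0.29 - 0.33)/0.027103 = -1.4759
Critical value: z_0.025 = ±1.960
p-value = 0.1400
Decision: fail to reject H₀ at α = 0.05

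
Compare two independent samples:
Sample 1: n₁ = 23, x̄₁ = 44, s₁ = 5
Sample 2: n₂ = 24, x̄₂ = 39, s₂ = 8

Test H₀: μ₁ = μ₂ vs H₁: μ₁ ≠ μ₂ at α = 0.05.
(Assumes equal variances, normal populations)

Pooled variance: s²_p = [22×5² + 23×8²]/(45) = 44.9333
s_p = 6.7032
SE = s_p×√(1/n₁ + 1/n₂) = 6.7032×√(1/23 + 1/24) = 1.9560
t = (x̄₁ - x̄₂)/SE = (44 - 39)/1.9560 = 2.5562
df = 45, t-critical = ±2.014
Decision: reject H₀

Answer: t = 2.5562, reject H₀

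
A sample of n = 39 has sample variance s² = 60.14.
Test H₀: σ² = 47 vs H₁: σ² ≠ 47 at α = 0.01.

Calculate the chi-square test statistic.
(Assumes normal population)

df = n - 1 = 38
χ² = (n-1)s²/σ₀² = 38×60.14/47 = 48.6238
Critical values: χ²_{0.995,38} = 19.289, χ²_{0.005,38} = 64.181
Rejection region: χ² < 19.289 or χ² > 64.181
Decision: fail to reject H₀

Answer: χ² = 48.6238, fail to reject H₀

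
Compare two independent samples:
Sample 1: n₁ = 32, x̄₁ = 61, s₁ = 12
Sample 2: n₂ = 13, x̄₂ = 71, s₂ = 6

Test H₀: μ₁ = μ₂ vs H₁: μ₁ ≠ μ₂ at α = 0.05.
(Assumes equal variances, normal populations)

Answer: t = -2.8494, reject H₀

Derivation:
Pooled variance: s²_p = [31×12² + 12×6²]/(43) = 113.8605
s_p = 10.6705
SE = s_p×√(1/n₁ + 1/n₂) = 10.6705×√(1/32 + 1/13) = 3.5095
t = (x̄₁ - x̄₂)/SE = (61 - 71)/3.5095 = -2.8494
df = 43, t-critical = ±2.017
Decision: reject H₀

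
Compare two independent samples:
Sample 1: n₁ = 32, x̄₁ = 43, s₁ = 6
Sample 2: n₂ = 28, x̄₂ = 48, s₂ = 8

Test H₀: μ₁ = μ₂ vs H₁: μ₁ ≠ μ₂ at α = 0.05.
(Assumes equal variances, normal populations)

Pooled variance: s²_p = [31×6² + 27×8²]/(58) = 49.0345
s_p = 7.0025
SE = s_p×√(1/n₁ + 1/n₂) = 7.0025×√(1/32 + 1/28) = 1.8121
t = (x̄₁ - x̄₂)/SE = (43 - 48)/1.8121 = -2.7592
df = 58, t-critical = ±2.002
Decision: reject H₀

Answer: t = -2.7592, reject H₀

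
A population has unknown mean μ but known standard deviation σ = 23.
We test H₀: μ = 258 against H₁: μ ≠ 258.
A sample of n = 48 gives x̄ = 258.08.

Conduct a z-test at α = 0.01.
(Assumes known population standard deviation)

Answer: z = 0.0241, fail to reject H₀

Derivation:
Standard error: SE = σ/√n = 23/√48 = 3.3198
z-statistic: z = (x̄ - μ₀)/SE = (258.08 - 258)/3.3198 = 0.0241
Critical value: ±2.576
p-value = 0.9808
Decision: fail to reject H₀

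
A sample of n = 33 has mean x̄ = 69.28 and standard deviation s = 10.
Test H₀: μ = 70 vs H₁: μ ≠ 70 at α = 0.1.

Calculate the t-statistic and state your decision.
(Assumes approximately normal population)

df = n - 1 = 32
SE = s/√n = 10/√33 = 1.7408
t = (x̄ - μ₀)/SE = (69.28 - 70)/1.7408 = -0.4136
Critical value: t_{0.05,32} = ±1.694
p-value ≈ 0.6819
Decision: fail to reject H₀

Answer: t = -0.4136, fail to reject H₀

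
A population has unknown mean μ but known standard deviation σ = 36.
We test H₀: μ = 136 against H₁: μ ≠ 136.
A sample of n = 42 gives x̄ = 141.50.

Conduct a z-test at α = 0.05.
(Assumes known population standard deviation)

Answer: z = 0.9901, fail to reject H₀

Derivation:
Standard error: SE = σ/√n = 36/√42 = 5.5549
z-statistic: z = (x̄ - μ₀)/SE = (141.50 - 136)/5.5549 = 0.9901
Critical value: ±1.960
p-value = 0.3221
Decision: fail to reject H₀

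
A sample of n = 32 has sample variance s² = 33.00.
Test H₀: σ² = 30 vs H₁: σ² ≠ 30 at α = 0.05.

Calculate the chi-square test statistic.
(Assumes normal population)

Answer: χ² = 34.1000, fail to reject H₀

Derivation:
df = n - 1 = 31
χ² = (n-1)s²/σ₀² = 31×33.00/30 = 34.1000
Critical values: χ²_{0.975,31} = 17.539, χ²_{0.025,31} = 48.232
Rejection region: χ² < 17.539 or χ² > 48.232
Decision: fail to reject H₀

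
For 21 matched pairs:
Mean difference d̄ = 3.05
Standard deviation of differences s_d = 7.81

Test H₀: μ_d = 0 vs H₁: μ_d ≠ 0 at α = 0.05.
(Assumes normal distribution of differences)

df = n - 1 = 20
SE = s_d/√n = 7.81/√21 = 1.7043
t = d̄/SE = 3.05/1.7043 = 1.7896
Critical value: t_{0.025,20} = ±2.086
p-value ≈ 0.0887
Decision: fail to reject H₀

Answer: t = 1.7896, fail to reject H₀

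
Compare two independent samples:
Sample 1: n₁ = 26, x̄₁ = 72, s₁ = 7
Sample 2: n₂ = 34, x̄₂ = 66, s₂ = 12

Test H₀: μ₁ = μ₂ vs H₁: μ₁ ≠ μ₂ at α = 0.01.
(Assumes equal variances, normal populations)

Pooled variance: s²_p = [25×7² + 33×12²]/(58) = 103.0517
s_p = 10.1514
SE = s_p×√(1/n₁ + 1/n₂) = 10.1514×√(1/26 + 1/34) = 2.6447
t = (x̄₁ - x̄₂)/SE = (72 - 66)/2.6447 = 2.2687
df = 58, t-critical = ±2.663
Decision: fail to reject H₀

Answer: t = 2.2687, fail to reject H₀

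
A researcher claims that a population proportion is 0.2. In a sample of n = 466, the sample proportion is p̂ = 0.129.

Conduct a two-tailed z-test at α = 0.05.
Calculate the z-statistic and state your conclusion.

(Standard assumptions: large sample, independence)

Answer: z = -3.8316, reject H₀

Derivation:
H₀: p = 0.2, H₁: p ≠ 0.2
Standard error: SE = √(p₀(1-p₀)/n) = √(0.2×0.8/466) = 0.018530
z-statistic: z = (p̂ - p₀)/SE = (0.129 - 0.2)/0.018530 = -3.8316
Critical value: z_0.025 = ±1.960
p-value = 0.0001
Decision: reject H₀ at α = 0.05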